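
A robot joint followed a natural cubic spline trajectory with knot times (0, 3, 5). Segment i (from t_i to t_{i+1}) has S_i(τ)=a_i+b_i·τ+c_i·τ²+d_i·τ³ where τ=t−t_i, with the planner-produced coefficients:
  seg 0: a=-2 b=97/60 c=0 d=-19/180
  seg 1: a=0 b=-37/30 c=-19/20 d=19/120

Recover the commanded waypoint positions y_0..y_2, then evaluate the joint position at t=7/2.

y_0=-2 y_1=0 y_2=-5
S(7/2) = -267/320

y_0 = S_0(0) = a_0 = -2
y_1 = S_1(0) = a_1 = 0
y_2 = S_1(2) = -5
t_q=7/2 is in segment 1 (τ=1/2); S_1(τ)=-267/320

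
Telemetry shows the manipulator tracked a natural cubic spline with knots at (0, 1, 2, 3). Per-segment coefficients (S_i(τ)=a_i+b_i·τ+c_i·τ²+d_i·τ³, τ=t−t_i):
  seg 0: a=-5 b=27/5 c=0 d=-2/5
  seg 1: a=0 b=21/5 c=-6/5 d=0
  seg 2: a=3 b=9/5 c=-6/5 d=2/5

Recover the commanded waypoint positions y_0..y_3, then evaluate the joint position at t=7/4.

y_0 = S_0(0) = a_0 = -5
y_1 = S_1(0) = a_1 = 0
y_2 = S_2(0) = a_2 = 3
y_3 = S_2(1) = 4
t_q=7/4 is in segment 1 (τ=3/4); S_1(τ)=99/40

y_0=-5 y_1=0 y_2=3 y_3=4
S(7/4) = 99/40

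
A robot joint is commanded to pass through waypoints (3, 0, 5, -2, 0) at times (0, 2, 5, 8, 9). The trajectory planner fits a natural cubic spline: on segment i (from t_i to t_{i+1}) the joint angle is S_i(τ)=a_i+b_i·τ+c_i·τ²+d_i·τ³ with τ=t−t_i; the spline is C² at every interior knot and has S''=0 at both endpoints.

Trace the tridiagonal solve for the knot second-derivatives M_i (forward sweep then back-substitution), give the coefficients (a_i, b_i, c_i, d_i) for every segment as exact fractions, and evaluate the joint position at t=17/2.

  seg 0: a=3 b=-1009/399 c=0 d=821/3192
  seg 1: a=0 b=445/798 c=821/532 d=-1873/4788
  seg 2: a=5 b=-1189/1596 c=-263/133 d=2311/4788
  seg 3: a=-2 b=337/798 c=1259/532 d=-1259/1596
S(17/2) = -5515/4256

Δ: Δ0=-3/2, Δ1=5/3, Δ2=-7/3, Δ3=2
row 1: diag=10, rhs=19; c'=3/10, d'=19/10
row 2: denom=12−3·3/10=111/10; d'=(-24−3·19/10)/(111/10)=-99/37
row 3: denom=8−3·10/37=266/37; d'=(26−3·-99/37)/(266/37)=1259/266
back: M3=1259/266
back: M2=-99/37−10/37·1259/266=-526/133
back: M1=19/10−3/10·-526/133=821/266
M: M0=0, M1=821/266, M2=-526/133, M3=1259/266, M4=0
seg 0: a=3, c=M0/2=0, d=(M1−M0)/(6·2)=821/3192, b=Δ0−h0·(2M0+M1)/6=-1009/399
seg 1: a=0, c=M1/2=821/532, d=(M2−M1)/(6·3)=-1873/4788, b=Δ1−h1·(2M1+M2)/6=445/798
seg 2: a=5, c=M2/2=-263/133, d=(M3−M2)/(6·3)=2311/4788, b=Δ2−h2·(2M2+M3)/6=-1189/1596
seg 3: a=-2, c=M3/2=1259/532, d=(M4−M3)/(6·1)=-1259/1596, b=Δ3−h3·(2M3+M4)/6=337/798
t_q=17/2 → seg 3, τ=1/2; S=-2+337/798·τ+1259/532·τ²+-1259/1596·τ³=-5515/4256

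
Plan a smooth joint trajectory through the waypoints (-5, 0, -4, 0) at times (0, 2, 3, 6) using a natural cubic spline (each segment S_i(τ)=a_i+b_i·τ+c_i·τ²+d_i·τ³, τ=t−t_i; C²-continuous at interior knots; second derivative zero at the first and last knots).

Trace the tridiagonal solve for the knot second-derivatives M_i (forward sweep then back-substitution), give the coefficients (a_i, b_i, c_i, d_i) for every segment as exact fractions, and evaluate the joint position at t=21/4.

Δ: Δ0=5/2, Δ1=-4, Δ2=4/3
row 1: diag=6, rhs=-39; c'=1/6, d'=-13/2
row 2: denom=8−1·1/6=47/6; d'=(32−1·-13/2)/(47/6)=231/47
back: M2=231/47
back: M1=-13/2−1/6·231/47=-344/47
M: M0=0, M1=-344/47, M2=231/47, M3=0
seg 0: a=-5, c=M0/2=0, d=(M1−M0)/(6·2)=-86/141, b=Δ0−h0·(2M0+M1)/6=1393/282
seg 1: a=0, c=M1/2=-172/47, d=(M2−M1)/(6·1)=575/282, b=Δ1−h1·(2M1+M2)/6=-671/282
seg 2: a=-4, c=M2/2=231/94, d=(M3−M2)/(6·3)=-77/282, b=Δ2−h2·(2M2+M3)/6=-505/141
t_q=21/4 → seg 2, τ=9/4; S=-4+-505/141·τ+231/94·τ²+-77/282·τ³=-16411/6016

  seg 0: a=-5 b=1393/282 c=0 d=-86/141
  seg 1: a=0 b=-671/282 c=-172/47 d=575/282
  seg 2: a=-4 b=-505/141 c=231/94 d=-77/282
S(21/4) = -16411/6016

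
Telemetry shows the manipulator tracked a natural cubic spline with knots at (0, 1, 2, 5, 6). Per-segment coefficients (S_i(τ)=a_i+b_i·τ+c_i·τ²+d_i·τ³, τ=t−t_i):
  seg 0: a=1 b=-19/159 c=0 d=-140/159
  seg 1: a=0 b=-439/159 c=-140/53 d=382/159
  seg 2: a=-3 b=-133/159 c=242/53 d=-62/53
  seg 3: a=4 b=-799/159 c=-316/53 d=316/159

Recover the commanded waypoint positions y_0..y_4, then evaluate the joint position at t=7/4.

y_0 = S_0(0) = a_0 = 1
y_1 = S_1(0) = a_1 = 0
y_2 = S_2(0) = a_2 = -3
y_3 = S_3(0) = a_3 = 4
y_4 = S_3(1) = -5
t_q=7/4 is in segment 1 (τ=3/4); S_1(τ)=-4313/1696

y_0=1 y_1=0 y_2=-3 y_3=4 y_4=-5
S(7/4) = -4313/1696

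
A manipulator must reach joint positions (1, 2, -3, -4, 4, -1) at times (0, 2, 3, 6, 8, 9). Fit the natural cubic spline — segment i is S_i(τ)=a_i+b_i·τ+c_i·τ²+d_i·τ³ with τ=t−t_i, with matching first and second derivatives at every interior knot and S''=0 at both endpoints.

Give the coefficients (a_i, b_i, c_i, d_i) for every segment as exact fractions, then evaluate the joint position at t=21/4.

  seg 0: a=1 b=4310/1731 c=0 d=-6889/13848
  seg 1: a=2 b=-12047/3462 c=-6889/2308 d=10141/6924
  seg 2: a=-3 b=-35005/6924 c=813/577 d=127/2308
  seg 3: a=-4 b=16909/3462 c=4395/2308 d=-8123/6924
  seg 4: a=4 b=-5459/3462 c=-11851/2308 d=11851/6924
S(21/4) = -977145/147712

Δ: Δ0=1/2, Δ1=-5, Δ2=-1/3, Δ3=4, Δ4=-5
row 1: diag=6, rhs=-33; c'=1/6, d'=-11/2
row 2: denom=8−1·1/6=47/6; d'=(28−1·-11/2)/(47/6)=201/47
row 3: denom=10−3·18/47=416/47; d'=(26−3·201/47)/(416/47)=619/416
row 4: denom=6−2·47/208=577/104; d'=(-54−2·619/416)/(577/104)=-11851/1154
back: M4=-11851/1154
back: M3=619/416−47/208·-11851/1154=4395/1154
back: M2=201/47−18/47·4395/1154=1626/577
back: M1=-11/2−1/6·1626/577=-6889/1154
M: M0=0, M1=-6889/1154, M2=1626/577, M3=4395/1154, M4=-11851/1154, M5=0
seg 0: a=1, c=M0/2=0, d=(M1−M0)/(6·2)=-6889/13848, b=Δ0−h0·(2M0+M1)/6=4310/1731
seg 1: a=2, c=M1/2=-6889/2308, d=(M2−M1)/(6·1)=10141/6924, b=Δ1−h1·(2M1+M2)/6=-12047/3462
seg 2: a=-3, c=M2/2=813/577, d=(M3−M2)/(6·3)=127/2308, b=Δ2−h2·(2M2+M3)/6=-35005/6924
seg 3: a=-4, c=M3/2=4395/2308, d=(M4−M3)/(6·2)=-8123/6924, b=Δ3−h3·(2M3+M4)/6=16909/3462
seg 4: a=4, c=M4/2=-11851/2308, d=(M5−M4)/(6·1)=11851/6924, b=Δ4−h4·(2M4+M5)/6=-5459/3462
t_q=21/4 → seg 2, τ=9/4; S=-3+-35005/6924·τ+813/577·τ²+127/2308·τ³=-977145/147712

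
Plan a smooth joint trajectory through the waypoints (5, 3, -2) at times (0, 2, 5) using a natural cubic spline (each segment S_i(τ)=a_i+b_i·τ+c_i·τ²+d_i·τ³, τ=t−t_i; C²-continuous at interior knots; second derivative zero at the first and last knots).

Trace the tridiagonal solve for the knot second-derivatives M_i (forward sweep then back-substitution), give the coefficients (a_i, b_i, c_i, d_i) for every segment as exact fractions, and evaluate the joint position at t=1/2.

  seg 0: a=5 b=-13/15 c=0 d=-1/30
  seg 1: a=3 b=-19/15 c=-1/5 d=1/45
S(1/2) = 73/16

Δ: Δ0=-1, Δ1=-5/3
row 1: diag=10, rhs=-4; c'=3/10, d'=-2/5
back: M1=-2/5
M: M0=0, M1=-2/5, M2=0
seg 0: a=5, c=M0/2=0, d=(M1−M0)/(6·2)=-1/30, b=Δ0−h0·(2M0+M1)/6=-13/15
seg 1: a=3, c=M1/2=-1/5, d=(M2−M1)/(6·3)=1/45, b=Δ1−h1·(2M1+M2)/6=-19/15
t_q=1/2 → seg 0, τ=1/2; S=5+-13/15·τ+0·τ²+-1/30·τ³=73/16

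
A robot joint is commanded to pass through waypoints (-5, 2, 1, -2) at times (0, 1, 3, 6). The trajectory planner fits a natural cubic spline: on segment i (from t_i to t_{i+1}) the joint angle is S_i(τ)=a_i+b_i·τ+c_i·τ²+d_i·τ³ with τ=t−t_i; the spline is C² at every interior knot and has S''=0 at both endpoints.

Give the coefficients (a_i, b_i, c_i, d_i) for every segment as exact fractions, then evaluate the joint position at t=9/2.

  seg 0: a=-5 b=233/28 c=0 d=-37/28
  seg 1: a=2 b=61/14 c=-111/28 d=43/56
  seg 2: a=1 b=-16/7 c=9/14 d=-1/14
S(9/2) = -137/112

Δ: Δ0=7, Δ1=-1/2, Δ2=-1
row 1: diag=6, rhs=-45; c'=1/3, d'=-15/2
row 2: denom=10−2·1/3=28/3; d'=(-3−2·-15/2)/(28/3)=9/7
back: M2=9/7
back: M1=-15/2−1/3·9/7=-111/14
M: M0=0, M1=-111/14, M2=9/7, M3=0
seg 0: a=-5, c=M0/2=0, d=(M1−M0)/(6·1)=-37/28, b=Δ0−h0·(2M0+M1)/6=233/28
seg 1: a=2, c=M1/2=-111/28, d=(M2−M1)/(6·2)=43/56, b=Δ1−h1·(2M1+M2)/6=61/14
seg 2: a=1, c=M2/2=9/14, d=(M3−M2)/(6·3)=-1/14, b=Δ2−h2·(2M2+M3)/6=-16/7
t_q=9/2 → seg 2, τ=3/2; S=1+-16/7·τ+9/14·τ²+-1/14·τ³=-137/112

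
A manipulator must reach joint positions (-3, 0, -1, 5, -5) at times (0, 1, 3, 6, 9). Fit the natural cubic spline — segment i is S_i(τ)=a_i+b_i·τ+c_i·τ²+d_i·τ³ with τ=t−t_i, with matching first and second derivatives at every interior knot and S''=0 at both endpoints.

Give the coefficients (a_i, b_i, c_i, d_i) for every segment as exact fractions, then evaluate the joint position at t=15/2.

  seg 0: a=-3 b=4669/1236 c=0 d=-961/1236
  seg 1: a=0 b=893/618 c=-961/412 d=1681/2472
  seg 2: a=-1 b=85/309 c=180/103 d=-1087/2781
  seg 3: a=5 b=64/309 c=-547/309 d=547/2781
S(15/2) = 1641/824

Δ: Δ0=3, Δ1=-1/2, Δ2=2, Δ3=-10/3
row 1: diag=6, rhs=-21; c'=1/3, d'=-7/2
row 2: denom=10−2·1/3=28/3; d'=(15−2·-7/2)/(28/3)=33/14
row 3: denom=12−3·9/28=309/28; d'=(-32−3·33/14)/(309/28)=-1094/309
back: M3=-1094/309
back: M2=33/14−9/28·-1094/309=360/103
back: M1=-7/2−1/3·360/103=-961/206
M: M0=0, M1=-961/206, M2=360/103, M3=-1094/309, M4=0
seg 0: a=-3, c=M0/2=0, d=(M1−M0)/(6·1)=-961/1236, b=Δ0−h0·(2M0+M1)/6=4669/1236
seg 1: a=0, c=M1/2=-961/412, d=(M2−M1)/(6·2)=1681/2472, b=Δ1−h1·(2M1+M2)/6=893/618
seg 2: a=-1, c=M2/2=180/103, d=(M3−M2)/(6·3)=-1087/2781, b=Δ2−h2·(2M2+M3)/6=85/309
seg 3: a=5, c=M3/2=-547/309, d=(M4−M3)/(6·3)=547/2781, b=Δ3−h3·(2M3+M4)/6=64/309
t_q=15/2 → seg 3, τ=3/2; S=5+64/309·τ+-547/309·τ²+547/2781·τ³=1641/824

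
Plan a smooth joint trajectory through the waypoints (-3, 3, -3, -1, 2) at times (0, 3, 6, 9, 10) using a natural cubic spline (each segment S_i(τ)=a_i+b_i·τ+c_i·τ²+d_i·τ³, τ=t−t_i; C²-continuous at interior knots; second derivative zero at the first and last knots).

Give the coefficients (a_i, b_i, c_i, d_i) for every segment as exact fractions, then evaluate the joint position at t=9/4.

Δ: Δ0=2, Δ1=-2, Δ2=2/3, Δ3=3
row 1: diag=12, rhs=-24; c'=1/4, d'=-2
row 2: denom=12−3·1/4=45/4; d'=(16−3·-2)/(45/4)=88/45
row 3: denom=8−3·4/15=36/5; d'=(14−3·88/45)/(36/5)=61/54
back: M3=61/54
back: M2=88/45−4/15·61/54=134/81
back: M1=-2−1/4·134/81=-391/162
M: M0=0, M1=-391/162, M2=134/81, M3=61/54, M4=0
seg 0: a=-3, c=M0/2=0, d=(M1−M0)/(6·3)=-391/2916, b=Δ0−h0·(2M0+M1)/6=1039/324
seg 1: a=3, c=M1/2=-391/324, d=(M2−M1)/(6·3)=659/2916, b=Δ1−h1·(2M1+M2)/6=-67/162
seg 2: a=-3, c=M2/2=67/81, d=(M3−M2)/(6·3)=-85/2916, b=Δ2−h2·(2M2+M3)/6=-503/324
seg 3: a=-1, c=M3/2=61/108, d=(M4−M3)/(6·1)=-61/324, b=Δ3−h3·(2M3+M4)/6=425/162
t_q=9/4 → seg 0, τ=9/4; S=-3+1039/324·τ+0·τ²+-391/2916·τ³=6193/2304

  seg 0: a=-3 b=1039/324 c=0 d=-391/2916
  seg 1: a=3 b=-67/162 c=-391/324 d=659/2916
  seg 2: a=-3 b=-503/324 c=67/81 d=-85/2916
  seg 3: a=-1 b=425/162 c=61/108 d=-61/324
S(9/4) = 6193/2304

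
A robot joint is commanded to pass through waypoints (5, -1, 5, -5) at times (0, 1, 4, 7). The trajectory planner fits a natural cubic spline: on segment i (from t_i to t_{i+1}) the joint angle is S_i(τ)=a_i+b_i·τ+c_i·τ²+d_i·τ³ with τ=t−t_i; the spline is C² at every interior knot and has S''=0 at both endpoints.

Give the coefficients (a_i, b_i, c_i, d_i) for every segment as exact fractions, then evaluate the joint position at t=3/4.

Δ: Δ0=-6, Δ1=2, Δ2=-10/3
row 1: diag=8, rhs=48; c'=3/8, d'=6
row 2: denom=12−3·3/8=87/8; d'=(-32−3·6)/(87/8)=-400/87
back: M2=-400/87
back: M1=6−3/8·-400/87=224/29
M: M0=0, M1=224/29, M2=-400/87, M3=0
seg 0: a=5, c=M0/2=0, d=(M1−M0)/(6·1)=112/87, b=Δ0−h0·(2M0+M1)/6=-634/87
seg 1: a=-1, c=M1/2=112/29, d=(M2−M1)/(6·3)=-536/783, b=Δ1−h1·(2M1+M2)/6=-298/87
seg 2: a=5, c=M2/2=-200/87, d=(M3−M2)/(6·3)=200/783, b=Δ2−h2·(2M2+M3)/6=110/87
t_q=3/4 → seg 0, τ=3/4; S=5+-634/87·τ+0·τ²+112/87·τ³=9/116

  seg 0: a=5 b=-634/87 c=0 d=112/87
  seg 1: a=-1 b=-298/87 c=112/29 d=-536/783
  seg 2: a=5 b=110/87 c=-200/87 d=200/783
S(3/4) = 9/116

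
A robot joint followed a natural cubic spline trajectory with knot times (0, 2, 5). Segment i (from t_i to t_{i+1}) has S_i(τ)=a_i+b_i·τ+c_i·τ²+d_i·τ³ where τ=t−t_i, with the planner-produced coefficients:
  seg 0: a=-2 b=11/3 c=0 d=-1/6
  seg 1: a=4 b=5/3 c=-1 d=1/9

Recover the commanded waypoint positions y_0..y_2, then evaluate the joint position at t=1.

y_0=-2 y_1=4 y_2=3
S(1) = 3/2

y_0 = S_0(0) = a_0 = -2
y_1 = S_1(0) = a_1 = 4
y_2 = S_1(3) = 3
t_q=1 is in segment 0 (τ=1); S_0(τ)=3/2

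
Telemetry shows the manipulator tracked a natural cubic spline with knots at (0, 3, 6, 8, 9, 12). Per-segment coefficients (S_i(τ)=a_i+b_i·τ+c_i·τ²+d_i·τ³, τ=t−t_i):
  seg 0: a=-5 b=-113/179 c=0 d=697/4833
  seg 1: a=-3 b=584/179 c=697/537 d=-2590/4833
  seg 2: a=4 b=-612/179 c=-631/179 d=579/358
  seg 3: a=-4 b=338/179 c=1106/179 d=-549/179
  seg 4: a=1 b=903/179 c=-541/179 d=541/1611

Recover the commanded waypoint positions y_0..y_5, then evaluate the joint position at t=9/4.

y_0=-5 y_1=-3 y_2=4 y_3=-4 y_4=1 y_5=-2
S(9/4) = -54733/11456

y_0 = S_0(0) = a_0 = -5
y_1 = S_1(0) = a_1 = -3
y_2 = S_2(0) = a_2 = 4
y_3 = S_3(0) = a_3 = -4
y_4 = S_4(0) = a_4 = 1
y_5 = S_4(3) = -2
t_q=9/4 is in segment 0 (τ=9/4); S_0(τ)=-54733/11456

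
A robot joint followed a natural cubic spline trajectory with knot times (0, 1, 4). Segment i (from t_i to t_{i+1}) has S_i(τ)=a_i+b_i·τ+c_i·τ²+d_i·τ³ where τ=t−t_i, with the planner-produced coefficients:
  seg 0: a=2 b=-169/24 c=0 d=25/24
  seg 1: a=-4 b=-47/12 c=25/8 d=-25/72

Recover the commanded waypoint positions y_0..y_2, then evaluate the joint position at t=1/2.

y_0=2 y_1=-4 y_2=3
S(1/2) = -89/64

y_0 = S_0(0) = a_0 = 2
y_1 = S_1(0) = a_1 = -4
y_2 = S_1(3) = 3
t_q=1/2 is in segment 0 (τ=1/2); S_0(τ)=-89/64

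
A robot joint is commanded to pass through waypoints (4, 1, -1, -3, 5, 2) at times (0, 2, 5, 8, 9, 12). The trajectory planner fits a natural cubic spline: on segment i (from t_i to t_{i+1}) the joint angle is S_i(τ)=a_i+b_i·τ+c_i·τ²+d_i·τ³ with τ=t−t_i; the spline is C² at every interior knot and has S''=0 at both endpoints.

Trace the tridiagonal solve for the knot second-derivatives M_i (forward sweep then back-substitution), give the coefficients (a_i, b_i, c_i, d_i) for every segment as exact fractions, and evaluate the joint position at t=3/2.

  seg 0: a=4 b=-469/246 c=0 d=25/246
  seg 1: a=1 b=-169/246 c=25/41 d=-445/2214
  seg 2: a=-1 b=-302/123 c=-295/246 d=1325/2214
  seg 3: a=-3 b=1601/246 c=515/123 d=-221/82
  seg 4: a=5 b=836/123 c=-959/246 d=959/2214
S(3/2) = 973/656

Δ: Δ0=-3/2, Δ1=-2/3, Δ2=-2/3, Δ3=8, Δ4=-1
row 1: diag=10, rhs=5; c'=3/10, d'=1/2
row 2: denom=12−3·3/10=111/10; d'=(0−3·1/2)/(111/10)=-5/37
row 3: denom=8−3·10/37=266/37; d'=(52−3·-5/37)/(266/37)=277/38
row 4: denom=8−1·37/266=2091/266; d'=(-54−1·277/38)/(2091/266)=-959/123
back: M4=-959/123
back: M3=277/38−37/266·-959/123=1030/123
back: M2=-5/37−10/37·1030/123=-295/123
back: M1=1/2−3/10·-295/123=50/41
M: M0=0, M1=50/41, M2=-295/123, M3=1030/123, M4=-959/123, M5=0
seg 0: a=4, c=M0/2=0, d=(M1−M0)/(6·2)=25/246, b=Δ0−h0·(2M0+M1)/6=-469/246
seg 1: a=1, c=M1/2=25/41, d=(M2−M1)/(6·3)=-445/2214, b=Δ1−h1·(2M1+M2)/6=-169/246
seg 2: a=-1, c=M2/2=-295/246, d=(M3−M2)/(6·3)=1325/2214, b=Δ2−h2·(2M2+M3)/6=-302/123
seg 3: a=-3, c=M3/2=515/123, d=(M4−M3)/(6·1)=-221/82, b=Δ3−h3·(2M3+M4)/6=1601/246
seg 4: a=5, c=M4/2=-959/246, d=(M5−M4)/(6·3)=959/2214, b=Δ4−h4·(2M4+M5)/6=836/123
t_q=3/2 → seg 0, τ=3/2; S=4+-469/246·τ+0·τ²+25/246·τ³=973/656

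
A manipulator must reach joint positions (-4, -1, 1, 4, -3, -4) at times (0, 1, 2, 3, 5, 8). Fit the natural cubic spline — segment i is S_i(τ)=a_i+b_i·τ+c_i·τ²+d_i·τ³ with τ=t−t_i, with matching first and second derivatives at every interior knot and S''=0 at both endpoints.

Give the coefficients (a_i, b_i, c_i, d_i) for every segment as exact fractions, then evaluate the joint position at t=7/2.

Δ: Δ0=3, Δ1=2, Δ2=3, Δ3=-7/2, Δ4=-1/3
row 1: diag=4, rhs=-6; c'=1/4, d'=-3/2
row 2: denom=4−1·1/4=15/4; d'=(6−1·-3/2)/(15/4)=2
row 3: denom=6−1·4/15=86/15; d'=(-39−1·2)/(86/15)=-615/86
row 4: denom=10−2·15/43=400/43; d'=(19−2·-615/86)/(400/43)=179/50
back: M4=179/50
back: M3=-615/86−15/43·179/50=-42/5
back: M2=2−4/15·-42/5=106/25
back: M1=-3/2−1/4·106/25=-64/25
M: M0=0, M1=-64/25, M2=106/25, M3=-42/5, M4=179/50, M5=0
seg 0: a=-4, c=M0/2=0, d=(M1−M0)/(6·1)=-32/75, b=Δ0−h0·(2M0+M1)/6=257/75
seg 1: a=-1, c=M1/2=-32/25, d=(M2−M1)/(6·1)=17/15, b=Δ1−h1·(2M1+M2)/6=161/75
seg 2: a=1, c=M2/2=53/25, d=(M3−M2)/(6·1)=-158/75, b=Δ2−h2·(2M2+M3)/6=224/75
seg 3: a=4, c=M3/2=-21/5, d=(M4−M3)/(6·2)=599/600, b=Δ3−h3·(2M3+M4)/6=68/75
seg 4: a=-3, c=M4/2=179/100, d=(M5−M4)/(6·3)=-179/900, b=Δ4−h4·(2M4+M5)/6=-587/150
t_q=7/2 → seg 3, τ=1/2; S=4+68/75·τ+-21/5·τ²+599/600·τ³=1129/320

  seg 0: a=-4 b=257/75 c=0 d=-32/75
  seg 1: a=-1 b=161/75 c=-32/25 d=17/15
  seg 2: a=1 b=224/75 c=53/25 d=-158/75
  seg 3: a=4 b=68/75 c=-21/5 d=599/600
  seg 4: a=-3 b=-587/150 c=179/100 d=-179/900
S(7/2) = 1129/320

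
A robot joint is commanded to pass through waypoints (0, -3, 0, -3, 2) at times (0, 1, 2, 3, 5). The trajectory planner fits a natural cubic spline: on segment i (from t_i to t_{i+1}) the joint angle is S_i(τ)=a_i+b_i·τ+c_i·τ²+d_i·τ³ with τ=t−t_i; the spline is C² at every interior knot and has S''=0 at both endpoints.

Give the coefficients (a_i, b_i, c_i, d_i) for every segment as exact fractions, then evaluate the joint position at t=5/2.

Δ: Δ0=-3, Δ1=3, Δ2=-3, Δ3=5/2
row 1: diag=4, rhs=36; c'=1/4, d'=9
row 2: denom=4−1·1/4=15/4; d'=(-36−1·9)/(15/4)=-12
row 3: denom=6−1·4/15=86/15; d'=(33−1·-12)/(86/15)=675/86
back: M3=675/86
back: M2=-12−4/15·675/86=-606/43
back: M1=9−1/4·-606/43=1077/86
M: M0=0, M1=1077/86, M2=-606/43, M3=675/86, M4=0
seg 0: a=0, c=M0/2=0, d=(M1−M0)/(6·1)=359/172, b=Δ0−h0·(2M0+M1)/6=-875/172
seg 1: a=-3, c=M1/2=1077/172, d=(M2−M1)/(6·1)=-763/172, b=Δ1−h1·(2M1+M2)/6=101/86
seg 2: a=0, c=M2/2=-303/43, d=(M3−M2)/(6·1)=629/172, b=Δ2−h2·(2M2+M3)/6=67/172
seg 3: a=-3, c=M3/2=675/172, d=(M4−M3)/(6·2)=-225/344, b=Δ3−h3·(2M3+M4)/6=-235/86
t_q=5/2 → seg 2, τ=1/2; S=0+67/172·τ+-303/43·τ²+629/172·τ³=-1527/1376

  seg 0: a=0 b=-875/172 c=0 d=359/172
  seg 1: a=-3 b=101/86 c=1077/172 d=-763/172
  seg 2: a=0 b=67/172 c=-303/43 d=629/172
  seg 3: a=-3 b=-235/86 c=675/172 d=-225/344
S(5/2) = -1527/1376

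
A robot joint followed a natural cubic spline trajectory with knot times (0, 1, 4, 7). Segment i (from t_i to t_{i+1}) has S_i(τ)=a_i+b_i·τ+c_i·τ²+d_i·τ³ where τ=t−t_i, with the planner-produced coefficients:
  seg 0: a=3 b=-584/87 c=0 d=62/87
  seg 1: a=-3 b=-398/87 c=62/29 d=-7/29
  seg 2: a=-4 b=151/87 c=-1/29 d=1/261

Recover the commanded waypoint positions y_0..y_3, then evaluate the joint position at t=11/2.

y_0=3 y_1=-3 y_2=-4 y_3=1
S(11/2) = -339/232

y_0 = S_0(0) = a_0 = 3
y_1 = S_1(0) = a_1 = -3
y_2 = S_2(0) = a_2 = -4
y_3 = S_2(3) = 1
t_q=11/2 is in segment 2 (τ=3/2); S_2(τ)=-339/232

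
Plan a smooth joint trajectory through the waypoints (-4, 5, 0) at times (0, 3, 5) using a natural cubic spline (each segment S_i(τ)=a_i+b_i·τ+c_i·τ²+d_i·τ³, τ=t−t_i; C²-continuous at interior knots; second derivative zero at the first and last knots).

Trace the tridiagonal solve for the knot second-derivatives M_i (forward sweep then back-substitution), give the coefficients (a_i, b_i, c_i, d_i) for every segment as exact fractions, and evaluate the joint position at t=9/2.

Δ: Δ0=3, Δ1=-5/2
row 1: diag=10, rhs=-33; c'=1/5, d'=-33/10
back: M1=-33/10
M: M0=0, M1=-33/10, M2=0
seg 0: a=-4, c=M0/2=0, d=(M1−M0)/(6·3)=-11/60, b=Δ0−h0·(2M0+M1)/6=93/20
seg 1: a=5, c=M1/2=-33/20, d=(M2−M1)/(6·2)=11/40, b=Δ1−h1·(2M1+M2)/6=-3/10
t_q=9/2 → seg 1, τ=3/2; S=5+-3/10·τ+-33/20·τ²+11/40·τ³=113/64

  seg 0: a=-4 b=93/20 c=0 d=-11/60
  seg 1: a=5 b=-3/10 c=-33/20 d=11/40
S(9/2) = 113/64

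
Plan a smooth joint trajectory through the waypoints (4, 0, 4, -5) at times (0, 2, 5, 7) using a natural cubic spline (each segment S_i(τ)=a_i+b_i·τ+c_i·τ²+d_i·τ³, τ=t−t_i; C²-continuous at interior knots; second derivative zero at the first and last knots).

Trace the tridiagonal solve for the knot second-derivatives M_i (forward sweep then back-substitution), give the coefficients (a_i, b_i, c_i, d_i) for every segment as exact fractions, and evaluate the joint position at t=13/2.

Δ: Δ0=-2, Δ1=4/3, Δ2=-9/2
row 1: diag=10, rhs=20; c'=3/10, d'=2
row 2: denom=10−3·3/10=91/10; d'=(-35−3·2)/(91/10)=-410/91
back: M2=-410/91
back: M1=2−3/10·-410/91=305/91
M: M0=0, M1=305/91, M2=-410/91, M3=0
seg 0: a=4, c=M0/2=0, d=(M1−M0)/(6·2)=305/1092, b=Δ0−h0·(2M0+M1)/6=-851/273
seg 1: a=0, c=M1/2=305/182, d=(M2−M1)/(6·3)=-55/126, b=Δ1−h1·(2M1+M2)/6=64/273
seg 2: a=4, c=M2/2=-205/91, d=(M3−M2)/(6·2)=205/546, b=Δ2−h2·(2M2+M3)/6=-817/546
t_q=13/2 → seg 2, τ=3/2; S=4+-817/546·τ+-205/91·τ²+205/546·τ³=-2979/1456

  seg 0: a=4 b=-851/273 c=0 d=305/1092
  seg 1: a=0 b=64/273 c=305/182 d=-55/126
  seg 2: a=4 b=-817/546 c=-205/91 d=205/546
S(13/2) = -2979/1456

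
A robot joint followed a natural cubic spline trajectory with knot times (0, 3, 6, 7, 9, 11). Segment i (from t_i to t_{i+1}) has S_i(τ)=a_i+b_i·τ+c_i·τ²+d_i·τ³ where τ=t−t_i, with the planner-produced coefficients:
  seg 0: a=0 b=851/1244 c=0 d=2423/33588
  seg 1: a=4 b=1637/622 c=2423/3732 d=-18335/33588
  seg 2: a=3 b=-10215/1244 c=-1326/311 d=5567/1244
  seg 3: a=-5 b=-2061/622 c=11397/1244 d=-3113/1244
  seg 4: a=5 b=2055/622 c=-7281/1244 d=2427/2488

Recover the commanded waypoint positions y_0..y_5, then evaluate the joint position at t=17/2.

y_0=0 y_1=4 y_2=3 y_3=-5 y_4=5 y_5=-4
S(17/2) = 21871/9952

y_0 = S_0(0) = a_0 = 0
y_1 = S_1(0) = a_1 = 4
y_2 = S_2(0) = a_2 = 3
y_3 = S_3(0) = a_3 = -5
y_4 = S_4(0) = a_4 = 5
y_5 = S_4(2) = -4
t_q=17/2 is in segment 3 (τ=3/2); S_3(τ)=21871/9952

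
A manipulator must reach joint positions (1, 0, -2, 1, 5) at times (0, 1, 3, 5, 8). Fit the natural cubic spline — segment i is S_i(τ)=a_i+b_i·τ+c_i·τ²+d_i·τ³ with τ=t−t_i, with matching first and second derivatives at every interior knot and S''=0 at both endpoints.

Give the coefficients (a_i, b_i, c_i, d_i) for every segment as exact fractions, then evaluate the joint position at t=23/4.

Δ: Δ0=-1, Δ1=-1, Δ2=3/2, Δ3=4/3
row 1: diag=6, rhs=0; c'=1/3, d'=0
row 2: denom=8−2·1/3=22/3; d'=(15−2·0)/(22/3)=45/22
row 3: denom=10−2·3/11=104/11; d'=(-1−2·45/22)/(104/11)=-7/13
back: M3=-7/13
back: M2=45/22−3/11·-7/13=57/26
back: M1=0−1/3·57/26=-19/26
M: M0=0, M1=-19/26, M2=57/26, M3=-7/13, M4=0
seg 0: a=1, c=M0/2=0, d=(M1−M0)/(6·1)=-19/156, b=Δ0−h0·(2M0+M1)/6=-137/156
seg 1: a=0, c=M1/2=-19/52, d=(M2−M1)/(6·2)=19/78, b=Δ1−h1·(2M1+M2)/6=-97/78
seg 2: a=-2, c=M2/2=57/52, d=(M3−M2)/(6·2)=-71/312, b=Δ2−h2·(2M2+M3)/6=17/78
seg 3: a=1, c=M3/2=-7/26, d=(M4−M3)/(6·3)=7/234, b=Δ3−h3·(2M3+M4)/6=73/39
t_q=23/4 → seg 3, τ=3/4; S=1+73/39·τ+-7/26·τ²+7/234·τ³=3769/1664

  seg 0: a=1 b=-137/156 c=0 d=-19/156
  seg 1: a=0 b=-97/78 c=-19/52 d=19/78
  seg 2: a=-2 b=17/78 c=57/52 d=-71/312
  seg 3: a=1 b=73/39 c=-7/26 d=7/234
S(23/4) = 3769/1664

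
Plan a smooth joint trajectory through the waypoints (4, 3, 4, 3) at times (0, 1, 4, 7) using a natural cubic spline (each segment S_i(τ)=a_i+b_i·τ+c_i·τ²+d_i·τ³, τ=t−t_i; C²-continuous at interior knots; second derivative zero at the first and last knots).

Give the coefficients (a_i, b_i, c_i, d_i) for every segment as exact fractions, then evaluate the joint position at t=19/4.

Δ: Δ0=-1, Δ1=1/3, Δ2=-1/3
row 1: diag=8, rhs=8; c'=3/8, d'=1
row 2: denom=12−3·3/8=87/8; d'=(-4−3·1)/(87/8)=-56/87
back: M2=-56/87
back: M1=1−3/8·-56/87=36/29
M: M0=0, M1=36/29, M2=-56/87, M3=0
seg 0: a=4, c=M0/2=0, d=(M1−M0)/(6·1)=6/29, b=Δ0−h0·(2M0+M1)/6=-35/29
seg 1: a=3, c=M1/2=18/29, d=(M2−M1)/(6·3)=-82/783, b=Δ1−h1·(2M1+M2)/6=-17/29
seg 2: a=4, c=M2/2=-28/87, d=(M3−M2)/(6·3)=28/783, b=Δ2−h2·(2M2+M3)/6=9/29
t_q=19/4 → seg 2, τ=3/4; S=4+9/29·τ+-28/87·τ²+28/783·τ³=1887/464

  seg 0: a=4 b=-35/29 c=0 d=6/29
  seg 1: a=3 b=-17/29 c=18/29 d=-82/783
  seg 2: a=4 b=9/29 c=-28/87 d=28/783
S(19/4) = 1887/464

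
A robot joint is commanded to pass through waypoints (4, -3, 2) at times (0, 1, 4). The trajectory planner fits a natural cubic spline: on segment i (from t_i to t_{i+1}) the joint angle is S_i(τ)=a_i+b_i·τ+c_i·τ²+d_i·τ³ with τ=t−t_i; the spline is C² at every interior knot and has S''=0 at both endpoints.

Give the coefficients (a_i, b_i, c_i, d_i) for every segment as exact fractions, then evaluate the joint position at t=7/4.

Δ: Δ0=-7, Δ1=5/3
row 1: diag=8, rhs=52; c'=3/8, d'=13/2
back: M1=13/2
M: M0=0, M1=13/2, M2=0
seg 0: a=4, c=M0/2=0, d=(M1−M0)/(6·1)=13/12, b=Δ0−h0·(2M0+M1)/6=-97/12
seg 1: a=-3, c=M1/2=13/4, d=(M2−M1)/(6·3)=-13/36, b=Δ1−h1·(2M1+M2)/6=-29/6
t_q=7/4 → seg 1, τ=3/4; S=-3+-29/6·τ+13/4·τ²+-13/36·τ³=-1267/256

  seg 0: a=4 b=-97/12 c=0 d=13/12
  seg 1: a=-3 b=-29/6 c=13/4 d=-13/36
S(7/4) = -1267/256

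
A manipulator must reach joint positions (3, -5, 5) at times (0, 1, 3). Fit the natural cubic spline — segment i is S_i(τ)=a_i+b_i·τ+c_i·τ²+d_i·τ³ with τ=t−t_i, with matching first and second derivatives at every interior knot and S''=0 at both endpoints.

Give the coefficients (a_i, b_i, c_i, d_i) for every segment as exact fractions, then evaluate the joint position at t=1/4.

Δ: Δ0=-8, Δ1=5
row 1: diag=6, rhs=78; c'=1/3, d'=13
back: M1=13
M: M0=0, M1=13, M2=0
seg 0: a=3, c=M0/2=0, d=(M1−M0)/(6·1)=13/6, b=Δ0−h0·(2M0+M1)/6=-61/6
seg 1: a=-5, c=M1/2=13/2, d=(M2−M1)/(6·2)=-13/12, b=Δ1−h1·(2M1+M2)/6=-11/3
t_q=1/4 → seg 0, τ=1/4; S=3+-61/6·τ+0·τ²+13/6·τ³=63/128

  seg 0: a=3 b=-61/6 c=0 d=13/6
  seg 1: a=-5 b=-11/3 c=13/2 d=-13/12
S(1/4) = 63/128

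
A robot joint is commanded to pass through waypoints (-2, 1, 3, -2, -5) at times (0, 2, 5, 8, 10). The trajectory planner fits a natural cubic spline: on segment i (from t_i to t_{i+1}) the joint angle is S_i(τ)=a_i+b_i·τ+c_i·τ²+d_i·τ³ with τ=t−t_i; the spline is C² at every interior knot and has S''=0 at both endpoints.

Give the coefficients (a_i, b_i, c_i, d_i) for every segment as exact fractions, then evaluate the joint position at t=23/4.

Δ: Δ0=3/2, Δ1=2/3, Δ2=-5/3, Δ3=-3/2
row 1: diag=10, rhs=-5; c'=3/10, d'=-1/2
row 2: denom=12−3·3/10=111/10; d'=(-14−3·-1/2)/(111/10)=-125/111
row 3: denom=10−3·10/37=340/37; d'=(1−3·-125/111)/(340/37)=81/170
back: M3=81/170
back: M2=-125/111−10/37·81/170=-64/51
back: M1=-1/2−3/10·-64/51=-21/170
M: M0=0, M1=-21/170, M2=-64/51, M3=81/170, M4=0
seg 0: a=-2, c=M0/2=0, d=(M1−M0)/(6·2)=-7/680, b=Δ0−h0·(2M0+M1)/6=131/85
seg 1: a=1, c=M1/2=-21/340, d=(M2−M1)/(6·3)=-577/9180, b=Δ1−h1·(2M1+M2)/6=241/170
seg 2: a=3, c=M2/2=-32/51, d=(M3−M2)/(6·3)=883/9180, b=Δ2−h2·(2M2+M3)/6=-13/20
seg 3: a=-2, c=M3/2=81/340, d=(M4−M3)/(6·2)=-27/680, b=Δ3−h3·(2M3+M4)/6=-309/170
t_q=23/4 → seg 2, τ=3/4; S=3+-13/20·τ+-32/51·τ²+883/9180·τ³=9575/4352

  seg 0: a=-2 b=131/85 c=0 d=-7/680
  seg 1: a=1 b=241/170 c=-21/340 d=-577/9180
  seg 2: a=3 b=-13/20 c=-32/51 d=883/9180
  seg 3: a=-2 b=-309/170 c=81/340 d=-27/680
S(23/4) = 9575/4352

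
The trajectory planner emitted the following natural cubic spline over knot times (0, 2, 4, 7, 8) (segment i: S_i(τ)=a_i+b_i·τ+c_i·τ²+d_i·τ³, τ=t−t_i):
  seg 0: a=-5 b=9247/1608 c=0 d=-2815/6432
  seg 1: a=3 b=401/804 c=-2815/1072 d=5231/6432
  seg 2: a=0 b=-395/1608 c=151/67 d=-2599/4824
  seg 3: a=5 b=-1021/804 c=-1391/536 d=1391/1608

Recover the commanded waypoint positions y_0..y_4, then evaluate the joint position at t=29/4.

y_0 = S_0(0) = a_0 = -5
y_1 = S_1(0) = a_1 = 3
y_2 = S_2(0) = a_2 = 0
y_3 = S_3(0) = a_3 = 5
y_4 = S_3(1) = 2
t_q=29/4 is in segment 3 (τ=1/4); S_3(τ)=155529/34304

y_0=-5 y_1=3 y_2=0 y_3=5 y_4=2
S(29/4) = 155529/34304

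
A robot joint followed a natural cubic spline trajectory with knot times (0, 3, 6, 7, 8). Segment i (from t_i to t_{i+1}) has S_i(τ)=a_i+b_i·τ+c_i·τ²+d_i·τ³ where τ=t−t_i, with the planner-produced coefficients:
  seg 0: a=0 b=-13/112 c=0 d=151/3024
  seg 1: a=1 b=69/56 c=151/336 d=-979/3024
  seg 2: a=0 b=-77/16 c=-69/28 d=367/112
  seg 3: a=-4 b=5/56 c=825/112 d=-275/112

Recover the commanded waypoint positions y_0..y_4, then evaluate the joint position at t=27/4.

y_0=0 y_1=1 y_2=0 y_3=-4 y_4=1
S(27/4) = -25899/7168

y_0 = S_0(0) = a_0 = 0
y_1 = S_1(0) = a_1 = 1
y_2 = S_2(0) = a_2 = 0
y_3 = S_3(0) = a_3 = -4
y_4 = S_3(1) = 1
t_q=27/4 is in segment 2 (τ=3/4); S_2(τ)=-25899/7168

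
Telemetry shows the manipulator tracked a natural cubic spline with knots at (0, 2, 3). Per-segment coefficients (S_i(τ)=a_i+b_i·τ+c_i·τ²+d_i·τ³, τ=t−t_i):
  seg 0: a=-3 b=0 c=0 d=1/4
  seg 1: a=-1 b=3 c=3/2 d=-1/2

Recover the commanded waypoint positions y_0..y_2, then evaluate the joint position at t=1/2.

y_0 = S_0(0) = a_0 = -3
y_1 = S_1(0) = a_1 = -1
y_2 = S_1(1) = 3
t_q=1/2 is in segment 0 (τ=1/2); S_0(τ)=-95/32

y_0=-3 y_1=-1 y_2=3
S(1/2) = -95/32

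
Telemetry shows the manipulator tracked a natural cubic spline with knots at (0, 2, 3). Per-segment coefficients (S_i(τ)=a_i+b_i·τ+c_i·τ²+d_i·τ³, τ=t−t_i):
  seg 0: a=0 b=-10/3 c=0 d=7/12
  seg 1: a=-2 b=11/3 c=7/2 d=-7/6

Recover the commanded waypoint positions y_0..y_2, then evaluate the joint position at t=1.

y_0=0 y_1=-2 y_2=4
S(1) = -11/4

y_0 = S_0(0) = a_0 = 0
y_1 = S_1(0) = a_1 = -2
y_2 = S_1(1) = 4
t_q=1 is in segment 0 (τ=1); S_0(τ)=-11/4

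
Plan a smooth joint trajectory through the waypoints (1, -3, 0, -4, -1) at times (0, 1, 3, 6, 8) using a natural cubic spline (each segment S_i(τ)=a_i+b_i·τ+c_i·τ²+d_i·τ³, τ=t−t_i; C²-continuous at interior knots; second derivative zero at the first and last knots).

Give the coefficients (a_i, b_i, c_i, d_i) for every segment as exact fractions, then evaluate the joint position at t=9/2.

Δ: Δ0=-4, Δ1=3/2, Δ2=-4/3, Δ3=3/2
row 1: diag=6, rhs=33; c'=1/3, d'=11/2
row 2: denom=10−2·1/3=28/3; d'=(-17−2·11/2)/(28/3)=-3
row 3: denom=10−3·9/28=253/28; d'=(17−3·-3)/(253/28)=728/253
back: M3=728/253
back: M2=-3−9/28·728/253=-993/253
back: M1=11/2−1/3·-993/253=3445/506
M: M0=0, M1=3445/506, M2=-993/253, M3=728/253, M4=0
seg 0: a=1, c=M0/2=0, d=(M1−M0)/(6·1)=3445/3036, b=Δ0−h0·(2M0+M1)/6=-15589/3036
seg 1: a=-3, c=M1/2=3445/1012, d=(M2−M1)/(6·2)=-5431/6072, b=Δ1−h1·(2M1+M2)/6=-2627/1518
seg 2: a=0, c=M2/2=-993/506, d=(M3−M2)/(6·3)=1721/4554, b=Δ2−h2·(2M2+M3)/6=875/759
seg 3: a=-4, c=M3/2=364/253, d=(M4−M3)/(6·2)=-182/759, b=Δ3−h3·(2M3+M4)/6=-635/1518
t_q=9/2 → seg 2, τ=3/2; S=0+875/759·τ+-993/506·τ²+1721/4554·τ³=-5711/4048

  seg 0: a=1 b=-15589/3036 c=0 d=3445/3036
  seg 1: a=-3 b=-2627/1518 c=3445/1012 d=-5431/6072
  seg 2: a=0 b=875/759 c=-993/506 d=1721/4554
  seg 3: a=-4 b=-635/1518 c=364/253 d=-182/759
S(9/2) = -5711/4048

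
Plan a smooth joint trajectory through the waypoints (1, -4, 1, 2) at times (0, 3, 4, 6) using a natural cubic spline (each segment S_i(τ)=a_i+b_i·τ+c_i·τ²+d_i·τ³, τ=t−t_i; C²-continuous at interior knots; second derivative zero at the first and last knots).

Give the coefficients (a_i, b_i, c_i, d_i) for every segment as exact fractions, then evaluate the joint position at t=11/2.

  seg 0: a=1 b=-1271/282 c=0 d=89/282
  seg 1: a=-4 b=566/141 c=267/94 d=-523/282
  seg 2: a=1 b=1165/282 c=-128/47 d=64/141
S(11/2) = 489/188

Δ: Δ0=-5/3, Δ1=5, Δ2=1/2
row 1: diag=8, rhs=40; c'=1/8, d'=5
row 2: denom=6−1·1/8=47/8; d'=(-27−1·5)/(47/8)=-256/47
back: M2=-256/47
back: M1=5−1/8·-256/47=267/47
M: M0=0, M1=267/47, M2=-256/47, M3=0
seg 0: a=1, c=M0/2=0, d=(M1−M0)/(6·3)=89/282, b=Δ0−h0·(2M0+M1)/6=-1271/282
seg 1: a=-4, c=M1/2=267/94, d=(M2−M1)/(6·1)=-523/282, b=Δ1−h1·(2M1+M2)/6=566/141
seg 2: a=1, c=M2/2=-128/47, d=(M3−M2)/(6·2)=64/141, b=Δ2−h2·(2M2+M3)/6=1165/282
t_q=11/2 → seg 2, τ=3/2; S=1+1165/282·τ+-128/47·τ²+64/141·τ³=489/188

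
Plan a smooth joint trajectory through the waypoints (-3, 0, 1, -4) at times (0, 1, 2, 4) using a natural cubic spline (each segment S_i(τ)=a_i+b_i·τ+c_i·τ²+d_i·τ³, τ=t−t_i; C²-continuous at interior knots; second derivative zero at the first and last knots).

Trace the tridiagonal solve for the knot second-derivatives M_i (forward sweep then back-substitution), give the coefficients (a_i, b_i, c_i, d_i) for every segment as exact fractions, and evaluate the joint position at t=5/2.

  seg 0: a=-3 b=155/46 c=0 d=-17/46
  seg 1: a=0 b=52/23 c=-51/46 d=-7/46
  seg 2: a=1 b=-19/46 c=-36/23 d=6/23
S(5/2) = 10/23

Δ: Δ0=3, Δ1=1, Δ2=-5/2
row 1: diag=4, rhs=-12; c'=1/4, d'=-3
row 2: denom=6−1·1/4=23/4; d'=(-21−1·-3)/(23/4)=-72/23
back: M2=-72/23
back: M1=-3−1/4·-72/23=-51/23
M: M0=0, M1=-51/23, M2=-72/23, M3=0
seg 0: a=-3, c=M0/2=0, d=(M1−M0)/(6·1)=-17/46, b=Δ0−h0·(2M0+M1)/6=155/46
seg 1: a=0, c=M1/2=-51/46, d=(M2−M1)/(6·1)=-7/46, b=Δ1−h1·(2M1+M2)/6=52/23
seg 2: a=1, c=M2/2=-36/23, d=(M3−M2)/(6·2)=6/23, b=Δ2−h2·(2M2+M3)/6=-19/46
t_q=5/2 → seg 2, τ=1/2; S=1+-19/46·τ+-36/23·τ²+6/23·τ³=10/23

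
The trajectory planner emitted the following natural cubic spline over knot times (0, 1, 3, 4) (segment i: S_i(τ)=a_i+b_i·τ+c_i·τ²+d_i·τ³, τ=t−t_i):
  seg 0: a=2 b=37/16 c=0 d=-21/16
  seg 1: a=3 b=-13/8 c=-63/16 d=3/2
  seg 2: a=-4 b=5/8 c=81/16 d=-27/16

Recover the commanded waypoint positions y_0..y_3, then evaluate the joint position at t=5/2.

y_0 = S_0(0) = a_0 = 2
y_1 = S_1(0) = a_1 = 3
y_2 = S_2(0) = a_2 = -4
y_3 = S_2(1) = 0
t_q=5/2 is in segment 1 (τ=3/2); S_1(τ)=-207/64

y_0=2 y_1=3 y_2=-4 y_3=0
S(5/2) = -207/64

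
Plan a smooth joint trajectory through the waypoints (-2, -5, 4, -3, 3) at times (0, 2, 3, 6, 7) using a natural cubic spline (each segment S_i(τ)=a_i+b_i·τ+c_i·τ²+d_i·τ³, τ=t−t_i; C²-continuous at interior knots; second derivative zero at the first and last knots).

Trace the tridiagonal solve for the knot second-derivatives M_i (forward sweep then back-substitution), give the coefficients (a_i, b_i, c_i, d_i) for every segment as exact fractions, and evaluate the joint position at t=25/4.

Δ: Δ0=-3/2, Δ1=9, Δ2=-7/3, Δ3=6
row 1: diag=6, rhs=63; c'=1/6, d'=21/2
row 2: denom=8−1·1/6=47/6; d'=(-68−1·21/2)/(47/6)=-471/47
row 3: denom=8−3·18/47=322/47; d'=(50−3·-471/47)/(322/47)=3763/322
back: M3=3763/322
back: M2=-471/47−18/47·3763/322=-2334/161
back: M1=21/2−1/6·-2334/161=4159/322
M: M0=0, M1=4159/322, M2=-2334/161, M3=3763/322, M4=0
seg 0: a=-2, c=M0/2=0, d=(M1−M0)/(6·2)=4159/3864, b=Δ0−h0·(2M0+M1)/6=-2804/483
seg 1: a=-5, c=M1/2=4159/644, d=(M2−M1)/(6·1)=-1261/276, b=Δ1−h1·(2M1+M2)/6=6869/966
seg 2: a=4, c=M2/2=-1167/161, d=(M3−M2)/(6·3)=8431/5796, b=Δ2−h2·(2M2+M3)/6=12211/1932
seg 3: a=-3, c=M3/2=3763/644, d=(M4−M3)/(6·1)=-3763/1932, b=Δ3−h3·(2M3+M4)/6=2033/966
t_q=25/4 → seg 3, τ=1/4; S=-3+2033/966·τ+3763/644·τ²+-3763/1932·τ³=-12595/5888

  seg 0: a=-2 b=-2804/483 c=0 d=4159/3864
  seg 1: a=-5 b=6869/966 c=4159/644 d=-1261/276
  seg 2: a=4 b=12211/1932 c=-1167/161 d=8431/5796
  seg 3: a=-3 b=2033/966 c=3763/644 d=-3763/1932
S(25/4) = -12595/5888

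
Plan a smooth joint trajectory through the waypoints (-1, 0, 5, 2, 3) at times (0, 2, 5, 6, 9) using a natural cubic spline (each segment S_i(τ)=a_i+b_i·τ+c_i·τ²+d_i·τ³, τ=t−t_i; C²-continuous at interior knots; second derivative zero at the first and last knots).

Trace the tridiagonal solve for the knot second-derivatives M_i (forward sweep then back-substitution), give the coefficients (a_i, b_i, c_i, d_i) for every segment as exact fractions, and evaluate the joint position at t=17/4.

  seg 0: a=-1 b=-56/279 c=0 d=391/2232
  seg 1: a=0 b=1061/558 c=391/372 d=-3781/10044
  seg 2: a=5 b=-2183/1116 c=-652/279 d=481/372
  seg 3: a=2 b=-1535/558 c=1721/1116 d=-1721/10044
S(17/4) = 42151/7936

Δ: Δ0=1/2, Δ1=5/3, Δ2=-3, Δ3=1/3
row 1: diag=10, rhs=7; c'=3/10, d'=7/10
row 2: denom=8−3·3/10=71/10; d'=(-28−3·7/10)/(71/10)=-301/71
row 3: denom=8−1·10/71=558/71; d'=(20−1·-301/71)/(558/71)=1721/558
back: M3=1721/558
back: M2=-301/71−10/71·1721/558=-1304/279
back: M1=7/10−3/10·-1304/279=391/186
M: M0=0, M1=391/186, M2=-1304/279, M3=1721/558, M4=0
seg 0: a=-1, c=M0/2=0, d=(M1−M0)/(6·2)=391/2232, b=Δ0−h0·(2M0+M1)/6=-56/279
seg 1: a=0, c=M1/2=391/372, d=(M2−M1)/(6·3)=-3781/10044, b=Δ1−h1·(2M1+M2)/6=1061/558
seg 2: a=5, c=M2/2=-652/279, d=(M3−M2)/(6·1)=481/372, b=Δ2−h2·(2M2+M3)/6=-2183/1116
seg 3: a=2, c=M3/2=1721/1116, d=(M4−M3)/(6·3)=-1721/10044, b=Δ3−h3·(2M3+M4)/6=-1535/558
t_q=17/4 → seg 1, τ=9/4; S=0+1061/558·τ+391/372·τ²+-3781/10044·τ³=42151/7936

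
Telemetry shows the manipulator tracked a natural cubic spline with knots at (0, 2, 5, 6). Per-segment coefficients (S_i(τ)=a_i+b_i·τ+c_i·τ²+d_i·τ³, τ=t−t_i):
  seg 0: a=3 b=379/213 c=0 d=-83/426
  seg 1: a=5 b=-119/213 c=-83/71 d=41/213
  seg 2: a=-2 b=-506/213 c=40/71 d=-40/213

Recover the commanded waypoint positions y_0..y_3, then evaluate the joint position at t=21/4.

y_0 = S_0(0) = a_0 = 3
y_1 = S_1(0) = a_1 = 5
y_2 = S_2(0) = a_2 = -2
y_3 = S_2(1) = -4
t_q=21/4 is in segment 2 (τ=1/4); S_2(τ)=-1455/568

y_0=3 y_1=5 y_2=-2 y_3=-4
S(21/4) = -1455/568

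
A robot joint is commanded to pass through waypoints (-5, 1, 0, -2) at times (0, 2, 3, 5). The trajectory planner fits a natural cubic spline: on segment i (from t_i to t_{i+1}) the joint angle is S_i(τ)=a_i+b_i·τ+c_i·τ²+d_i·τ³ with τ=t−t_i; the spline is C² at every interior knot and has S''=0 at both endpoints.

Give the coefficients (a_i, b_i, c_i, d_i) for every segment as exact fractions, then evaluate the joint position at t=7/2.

Δ: Δ0=3, Δ1=-1, Δ2=-1
row 1: diag=6, rhs=-24; c'=1/6, d'=-4
row 2: denom=6−1·1/6=35/6; d'=(0−1·-4)/(35/6)=24/35
back: M2=24/35
back: M1=-4−1/6·24/35=-144/35
M: M0=0, M1=-144/35, M2=24/35, M3=0
seg 0: a=-5, c=M0/2=0, d=(M1−M0)/(6·2)=-12/35, b=Δ0−h0·(2M0+M1)/6=153/35
seg 1: a=1, c=M1/2=-72/35, d=(M2−M1)/(6·1)=4/5, b=Δ1−h1·(2M1+M2)/6=9/35
seg 2: a=0, c=M2/2=12/35, d=(M3−M2)/(6·2)=-2/35, b=Δ2−h2·(2M2+M3)/6=-51/35
t_q=7/2 → seg 2, τ=1/2; S=0+-51/35·τ+12/35·τ²+-2/35·τ³=-13/20

  seg 0: a=-5 b=153/35 c=0 d=-12/35
  seg 1: a=1 b=9/35 c=-72/35 d=4/5
  seg 2: a=0 b=-51/35 c=12/35 d=-2/35
S(7/2) = -13/20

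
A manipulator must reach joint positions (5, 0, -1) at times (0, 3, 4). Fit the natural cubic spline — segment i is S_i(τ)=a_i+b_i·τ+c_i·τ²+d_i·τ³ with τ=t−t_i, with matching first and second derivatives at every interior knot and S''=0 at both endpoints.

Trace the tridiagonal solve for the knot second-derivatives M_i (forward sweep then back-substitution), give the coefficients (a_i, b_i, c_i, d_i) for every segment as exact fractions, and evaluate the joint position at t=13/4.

Δ: Δ0=-5/3, Δ1=-1
row 1: diag=8, rhs=4; c'=1/8, d'=1/2
back: M1=1/2
M: M0=0, M1=1/2, M2=0
seg 0: a=5, c=M0/2=0, d=(M1−M0)/(6·3)=1/36, b=Δ0−h0·(2M0+M1)/6=-23/12
seg 1: a=0, c=M1/2=1/4, d=(M2−M1)/(6·1)=-1/12, b=Δ1−h1·(2M1+M2)/6=-7/6
t_q=13/4 → seg 1, τ=1/4; S=0+-7/6·τ+1/4·τ²+-1/12·τ³=-71/256

  seg 0: a=5 b=-23/12 c=0 d=1/36
  seg 1: a=0 b=-7/6 c=1/4 d=-1/12
S(13/4) = -71/256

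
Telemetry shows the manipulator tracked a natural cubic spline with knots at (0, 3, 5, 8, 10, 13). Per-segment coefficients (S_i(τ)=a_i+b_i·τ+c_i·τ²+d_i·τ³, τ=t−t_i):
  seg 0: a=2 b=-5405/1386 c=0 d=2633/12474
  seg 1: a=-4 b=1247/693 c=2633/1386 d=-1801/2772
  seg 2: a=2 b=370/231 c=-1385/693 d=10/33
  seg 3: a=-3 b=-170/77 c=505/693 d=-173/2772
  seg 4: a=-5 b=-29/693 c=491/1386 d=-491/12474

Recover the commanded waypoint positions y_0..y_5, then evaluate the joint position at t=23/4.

y_0 = S_0(0) = a_0 = 2
y_1 = S_1(0) = a_1 = -4
y_2 = S_2(0) = a_2 = 2
y_3 = S_3(0) = a_3 = -3
y_4 = S_4(0) = a_4 = -5
y_5 = S_4(3) = -3
t_q=23/4 is in segment 2 (τ=3/4); S_2(τ)=5433/2464

y_0=2 y_1=-4 y_2=2 y_3=-3 y_4=-5 y_5=-3
S(23/4) = 5433/2464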